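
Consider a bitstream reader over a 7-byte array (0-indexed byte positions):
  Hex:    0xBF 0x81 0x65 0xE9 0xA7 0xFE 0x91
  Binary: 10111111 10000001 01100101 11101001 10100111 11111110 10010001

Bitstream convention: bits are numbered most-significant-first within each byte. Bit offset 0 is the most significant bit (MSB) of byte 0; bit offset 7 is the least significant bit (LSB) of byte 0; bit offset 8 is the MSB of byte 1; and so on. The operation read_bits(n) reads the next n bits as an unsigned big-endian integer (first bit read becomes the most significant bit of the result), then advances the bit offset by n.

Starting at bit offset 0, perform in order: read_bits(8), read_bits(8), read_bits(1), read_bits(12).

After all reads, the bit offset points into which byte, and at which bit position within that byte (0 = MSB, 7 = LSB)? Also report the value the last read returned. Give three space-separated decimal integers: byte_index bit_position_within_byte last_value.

Read 1: bits[0:8] width=8 -> value=191 (bin 10111111); offset now 8 = byte 1 bit 0; 48 bits remain
Read 2: bits[8:16] width=8 -> value=129 (bin 10000001); offset now 16 = byte 2 bit 0; 40 bits remain
Read 3: bits[16:17] width=1 -> value=0 (bin 0); offset now 17 = byte 2 bit 1; 39 bits remain
Read 4: bits[17:29] width=12 -> value=3261 (bin 110010111101); offset now 29 = byte 3 bit 5; 27 bits remain

Answer: 3 5 3261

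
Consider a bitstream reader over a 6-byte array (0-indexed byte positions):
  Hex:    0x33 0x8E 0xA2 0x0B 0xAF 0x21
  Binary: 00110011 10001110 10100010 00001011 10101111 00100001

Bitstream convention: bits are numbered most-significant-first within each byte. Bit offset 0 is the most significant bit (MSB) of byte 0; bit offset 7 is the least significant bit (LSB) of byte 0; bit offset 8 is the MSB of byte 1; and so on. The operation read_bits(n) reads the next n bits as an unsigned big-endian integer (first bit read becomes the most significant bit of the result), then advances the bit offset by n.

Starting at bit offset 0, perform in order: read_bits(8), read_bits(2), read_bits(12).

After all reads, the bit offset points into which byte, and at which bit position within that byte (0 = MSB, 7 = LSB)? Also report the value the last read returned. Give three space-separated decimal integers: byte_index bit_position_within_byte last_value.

Answer: 2 6 936

Derivation:
Read 1: bits[0:8] width=8 -> value=51 (bin 00110011); offset now 8 = byte 1 bit 0; 40 bits remain
Read 2: bits[8:10] width=2 -> value=2 (bin 10); offset now 10 = byte 1 bit 2; 38 bits remain
Read 3: bits[10:22] width=12 -> value=936 (bin 001110101000); offset now 22 = byte 2 bit 6; 26 bits remain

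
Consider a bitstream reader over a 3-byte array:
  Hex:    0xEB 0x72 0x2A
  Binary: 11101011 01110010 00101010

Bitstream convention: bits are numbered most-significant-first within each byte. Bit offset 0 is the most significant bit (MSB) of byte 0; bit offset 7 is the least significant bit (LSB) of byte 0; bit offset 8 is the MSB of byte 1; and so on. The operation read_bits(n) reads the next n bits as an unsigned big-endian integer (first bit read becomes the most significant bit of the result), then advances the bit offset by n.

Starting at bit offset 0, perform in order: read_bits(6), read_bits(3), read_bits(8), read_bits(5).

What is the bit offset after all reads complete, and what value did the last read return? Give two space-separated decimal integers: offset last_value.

Read 1: bits[0:6] width=6 -> value=58 (bin 111010); offset now 6 = byte 0 bit 6; 18 bits remain
Read 2: bits[6:9] width=3 -> value=6 (bin 110); offset now 9 = byte 1 bit 1; 15 bits remain
Read 3: bits[9:17] width=8 -> value=228 (bin 11100100); offset now 17 = byte 2 bit 1; 7 bits remain
Read 4: bits[17:22] width=5 -> value=10 (bin 01010); offset now 22 = byte 2 bit 6; 2 bits remain

Answer: 22 10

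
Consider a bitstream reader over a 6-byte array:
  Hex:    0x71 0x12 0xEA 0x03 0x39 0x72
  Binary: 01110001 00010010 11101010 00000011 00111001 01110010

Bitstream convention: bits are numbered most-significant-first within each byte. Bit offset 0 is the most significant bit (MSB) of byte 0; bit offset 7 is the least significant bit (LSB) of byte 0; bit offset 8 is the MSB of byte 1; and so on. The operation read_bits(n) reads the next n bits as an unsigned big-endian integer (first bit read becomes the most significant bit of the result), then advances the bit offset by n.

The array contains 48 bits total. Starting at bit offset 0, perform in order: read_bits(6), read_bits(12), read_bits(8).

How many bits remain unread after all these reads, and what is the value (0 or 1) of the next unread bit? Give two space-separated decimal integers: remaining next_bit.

Read 1: bits[0:6] width=6 -> value=28 (bin 011100); offset now 6 = byte 0 bit 6; 42 bits remain
Read 2: bits[6:18] width=12 -> value=1099 (bin 010001001011); offset now 18 = byte 2 bit 2; 30 bits remain
Read 3: bits[18:26] width=8 -> value=168 (bin 10101000); offset now 26 = byte 3 bit 2; 22 bits remain

Answer: 22 0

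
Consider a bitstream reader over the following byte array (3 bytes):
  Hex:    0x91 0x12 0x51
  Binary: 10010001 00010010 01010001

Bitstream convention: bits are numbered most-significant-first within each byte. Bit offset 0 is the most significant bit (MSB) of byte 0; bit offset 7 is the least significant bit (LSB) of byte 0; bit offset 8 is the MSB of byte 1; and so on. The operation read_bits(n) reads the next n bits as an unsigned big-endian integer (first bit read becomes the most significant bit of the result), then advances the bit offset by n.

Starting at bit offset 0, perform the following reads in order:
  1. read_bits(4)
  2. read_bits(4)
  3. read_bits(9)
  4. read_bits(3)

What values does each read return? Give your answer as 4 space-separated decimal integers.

Read 1: bits[0:4] width=4 -> value=9 (bin 1001); offset now 4 = byte 0 bit 4; 20 bits remain
Read 2: bits[4:8] width=4 -> value=1 (bin 0001); offset now 8 = byte 1 bit 0; 16 bits remain
Read 3: bits[8:17] width=9 -> value=36 (bin 000100100); offset now 17 = byte 2 bit 1; 7 bits remain
Read 4: bits[17:20] width=3 -> value=5 (bin 101); offset now 20 = byte 2 bit 4; 4 bits remain

Answer: 9 1 36 5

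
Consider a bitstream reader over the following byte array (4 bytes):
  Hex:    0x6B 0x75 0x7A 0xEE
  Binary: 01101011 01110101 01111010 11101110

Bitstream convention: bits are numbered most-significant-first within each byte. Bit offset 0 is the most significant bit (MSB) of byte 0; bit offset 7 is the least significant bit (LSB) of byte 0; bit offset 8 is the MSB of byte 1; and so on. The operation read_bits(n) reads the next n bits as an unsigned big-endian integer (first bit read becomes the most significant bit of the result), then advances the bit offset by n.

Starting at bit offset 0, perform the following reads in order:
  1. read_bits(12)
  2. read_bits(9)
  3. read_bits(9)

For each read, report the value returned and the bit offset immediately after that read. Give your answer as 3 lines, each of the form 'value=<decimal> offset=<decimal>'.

Read 1: bits[0:12] width=12 -> value=1719 (bin 011010110111); offset now 12 = byte 1 bit 4; 20 bits remain
Read 2: bits[12:21] width=9 -> value=175 (bin 010101111); offset now 21 = byte 2 bit 5; 11 bits remain
Read 3: bits[21:30] width=9 -> value=187 (bin 010111011); offset now 30 = byte 3 bit 6; 2 bits remain

Answer: value=1719 offset=12
value=175 offset=21
value=187 offset=30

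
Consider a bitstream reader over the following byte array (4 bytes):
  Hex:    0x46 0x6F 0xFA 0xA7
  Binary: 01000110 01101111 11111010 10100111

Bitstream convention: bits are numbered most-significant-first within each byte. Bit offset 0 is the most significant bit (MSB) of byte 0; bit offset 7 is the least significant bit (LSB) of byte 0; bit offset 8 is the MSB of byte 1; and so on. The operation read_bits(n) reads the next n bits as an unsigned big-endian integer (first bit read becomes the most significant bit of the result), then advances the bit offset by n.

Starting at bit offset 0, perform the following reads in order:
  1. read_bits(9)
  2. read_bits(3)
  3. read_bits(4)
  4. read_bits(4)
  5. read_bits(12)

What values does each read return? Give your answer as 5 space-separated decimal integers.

Read 1: bits[0:9] width=9 -> value=140 (bin 010001100); offset now 9 = byte 1 bit 1; 23 bits remain
Read 2: bits[9:12] width=3 -> value=6 (bin 110); offset now 12 = byte 1 bit 4; 20 bits remain
Read 3: bits[12:16] width=4 -> value=15 (bin 1111); offset now 16 = byte 2 bit 0; 16 bits remain
Read 4: bits[16:20] width=4 -> value=15 (bin 1111); offset now 20 = byte 2 bit 4; 12 bits remain
Read 5: bits[20:32] width=12 -> value=2727 (bin 101010100111); offset now 32 = byte 4 bit 0; 0 bits remain

Answer: 140 6 15 15 2727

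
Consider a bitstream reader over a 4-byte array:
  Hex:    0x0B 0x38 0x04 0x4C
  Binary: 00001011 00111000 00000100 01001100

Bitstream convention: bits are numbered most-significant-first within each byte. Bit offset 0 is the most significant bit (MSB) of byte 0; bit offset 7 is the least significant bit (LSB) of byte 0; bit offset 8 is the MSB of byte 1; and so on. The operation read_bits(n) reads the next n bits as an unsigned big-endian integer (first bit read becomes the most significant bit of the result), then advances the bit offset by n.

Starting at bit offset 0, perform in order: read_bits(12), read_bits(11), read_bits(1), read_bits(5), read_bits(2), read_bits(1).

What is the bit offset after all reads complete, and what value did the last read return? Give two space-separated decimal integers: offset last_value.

Answer: 32 0

Derivation:
Read 1: bits[0:12] width=12 -> value=179 (bin 000010110011); offset now 12 = byte 1 bit 4; 20 bits remain
Read 2: bits[12:23] width=11 -> value=1026 (bin 10000000010); offset now 23 = byte 2 bit 7; 9 bits remain
Read 3: bits[23:24] width=1 -> value=0 (bin 0); offset now 24 = byte 3 bit 0; 8 bits remain
Read 4: bits[24:29] width=5 -> value=9 (bin 01001); offset now 29 = byte 3 bit 5; 3 bits remain
Read 5: bits[29:31] width=2 -> value=2 (bin 10); offset now 31 = byte 3 bit 7; 1 bits remain
Read 6: bits[31:32] width=1 -> value=0 (bin 0); offset now 32 = byte 4 bit 0; 0 bits remain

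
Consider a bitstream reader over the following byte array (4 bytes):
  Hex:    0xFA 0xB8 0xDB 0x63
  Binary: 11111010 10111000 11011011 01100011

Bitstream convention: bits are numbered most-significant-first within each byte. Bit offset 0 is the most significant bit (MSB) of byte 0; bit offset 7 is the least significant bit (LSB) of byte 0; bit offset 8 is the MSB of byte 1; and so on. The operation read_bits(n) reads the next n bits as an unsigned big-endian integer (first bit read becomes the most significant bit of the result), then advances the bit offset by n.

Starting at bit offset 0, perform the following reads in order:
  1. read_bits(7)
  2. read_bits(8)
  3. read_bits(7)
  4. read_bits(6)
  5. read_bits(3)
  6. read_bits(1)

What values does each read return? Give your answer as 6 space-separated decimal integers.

Read 1: bits[0:7] width=7 -> value=125 (bin 1111101); offset now 7 = byte 0 bit 7; 25 bits remain
Read 2: bits[7:15] width=8 -> value=92 (bin 01011100); offset now 15 = byte 1 bit 7; 17 bits remain
Read 3: bits[15:22] width=7 -> value=54 (bin 0110110); offset now 22 = byte 2 bit 6; 10 bits remain
Read 4: bits[22:28] width=6 -> value=54 (bin 110110); offset now 28 = byte 3 bit 4; 4 bits remain
Read 5: bits[28:31] width=3 -> value=1 (bin 001); offset now 31 = byte 3 bit 7; 1 bits remain
Read 6: bits[31:32] width=1 -> value=1 (bin 1); offset now 32 = byte 4 bit 0; 0 bits remain

Answer: 125 92 54 54 1 1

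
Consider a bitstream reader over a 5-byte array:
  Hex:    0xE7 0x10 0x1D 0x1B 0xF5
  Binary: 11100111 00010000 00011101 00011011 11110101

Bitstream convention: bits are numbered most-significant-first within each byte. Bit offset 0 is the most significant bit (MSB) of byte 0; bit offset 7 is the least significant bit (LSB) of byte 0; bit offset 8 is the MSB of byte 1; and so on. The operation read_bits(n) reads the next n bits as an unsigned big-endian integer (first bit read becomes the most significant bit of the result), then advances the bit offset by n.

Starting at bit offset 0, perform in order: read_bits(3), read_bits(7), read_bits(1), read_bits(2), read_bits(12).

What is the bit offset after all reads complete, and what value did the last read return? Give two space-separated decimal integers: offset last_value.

Answer: 25 58

Derivation:
Read 1: bits[0:3] width=3 -> value=7 (bin 111); offset now 3 = byte 0 bit 3; 37 bits remain
Read 2: bits[3:10] width=7 -> value=28 (bin 0011100); offset now 10 = byte 1 bit 2; 30 bits remain
Read 3: bits[10:11] width=1 -> value=0 (bin 0); offset now 11 = byte 1 bit 3; 29 bits remain
Read 4: bits[11:13] width=2 -> value=2 (bin 10); offset now 13 = byte 1 bit 5; 27 bits remain
Read 5: bits[13:25] width=12 -> value=58 (bin 000000111010); offset now 25 = byte 3 bit 1; 15 bits remain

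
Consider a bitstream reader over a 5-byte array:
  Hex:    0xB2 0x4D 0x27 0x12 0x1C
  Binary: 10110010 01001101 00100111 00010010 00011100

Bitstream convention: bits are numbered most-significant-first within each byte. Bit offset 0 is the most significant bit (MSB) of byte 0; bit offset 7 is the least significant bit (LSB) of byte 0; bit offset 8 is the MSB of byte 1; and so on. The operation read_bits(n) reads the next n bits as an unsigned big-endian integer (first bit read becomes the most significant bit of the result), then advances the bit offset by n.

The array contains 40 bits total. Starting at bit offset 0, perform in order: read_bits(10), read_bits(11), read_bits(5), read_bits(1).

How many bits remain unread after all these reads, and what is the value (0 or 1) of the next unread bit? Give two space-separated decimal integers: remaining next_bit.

Answer: 13 1

Derivation:
Read 1: bits[0:10] width=10 -> value=713 (bin 1011001001); offset now 10 = byte 1 bit 2; 30 bits remain
Read 2: bits[10:21] width=11 -> value=420 (bin 00110100100); offset now 21 = byte 2 bit 5; 19 bits remain
Read 3: bits[21:26] width=5 -> value=28 (bin 11100); offset now 26 = byte 3 bit 2; 14 bits remain
Read 4: bits[26:27] width=1 -> value=0 (bin 0); offset now 27 = byte 3 bit 3; 13 bits remain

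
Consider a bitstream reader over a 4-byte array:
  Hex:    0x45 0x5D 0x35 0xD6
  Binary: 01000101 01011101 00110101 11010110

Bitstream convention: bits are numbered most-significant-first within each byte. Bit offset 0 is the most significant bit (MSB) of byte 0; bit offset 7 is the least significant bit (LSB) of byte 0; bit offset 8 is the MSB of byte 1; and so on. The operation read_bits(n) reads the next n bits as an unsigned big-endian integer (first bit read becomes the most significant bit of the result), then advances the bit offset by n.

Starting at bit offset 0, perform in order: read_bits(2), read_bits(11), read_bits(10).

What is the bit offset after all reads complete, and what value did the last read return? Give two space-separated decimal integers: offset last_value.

Answer: 23 666

Derivation:
Read 1: bits[0:2] width=2 -> value=1 (bin 01); offset now 2 = byte 0 bit 2; 30 bits remain
Read 2: bits[2:13] width=11 -> value=171 (bin 00010101011); offset now 13 = byte 1 bit 5; 19 bits remain
Read 3: bits[13:23] width=10 -> value=666 (bin 1010011010); offset now 23 = byte 2 bit 7; 9 bits remain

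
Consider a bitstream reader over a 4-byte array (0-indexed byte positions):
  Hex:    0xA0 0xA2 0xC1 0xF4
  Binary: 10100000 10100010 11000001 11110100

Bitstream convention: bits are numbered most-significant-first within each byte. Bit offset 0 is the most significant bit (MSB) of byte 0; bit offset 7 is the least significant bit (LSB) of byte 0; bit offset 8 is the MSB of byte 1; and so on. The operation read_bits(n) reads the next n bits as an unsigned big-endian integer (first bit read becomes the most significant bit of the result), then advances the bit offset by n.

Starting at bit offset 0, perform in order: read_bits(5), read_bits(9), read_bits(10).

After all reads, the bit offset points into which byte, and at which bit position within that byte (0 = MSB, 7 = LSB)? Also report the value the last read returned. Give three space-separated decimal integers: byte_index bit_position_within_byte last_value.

Answer: 3 0 705

Derivation:
Read 1: bits[0:5] width=5 -> value=20 (bin 10100); offset now 5 = byte 0 bit 5; 27 bits remain
Read 2: bits[5:14] width=9 -> value=40 (bin 000101000); offset now 14 = byte 1 bit 6; 18 bits remain
Read 3: bits[14:24] width=10 -> value=705 (bin 1011000001); offset now 24 = byte 3 bit 0; 8 bits remain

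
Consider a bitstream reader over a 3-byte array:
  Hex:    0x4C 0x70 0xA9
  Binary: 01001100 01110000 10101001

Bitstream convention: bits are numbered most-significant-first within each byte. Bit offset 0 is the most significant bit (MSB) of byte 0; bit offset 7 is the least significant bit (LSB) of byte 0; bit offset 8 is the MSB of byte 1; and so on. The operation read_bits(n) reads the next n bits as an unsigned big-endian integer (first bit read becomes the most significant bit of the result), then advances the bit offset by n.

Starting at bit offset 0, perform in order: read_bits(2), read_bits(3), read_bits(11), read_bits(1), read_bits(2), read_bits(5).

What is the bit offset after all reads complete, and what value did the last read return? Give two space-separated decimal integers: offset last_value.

Read 1: bits[0:2] width=2 -> value=1 (bin 01); offset now 2 = byte 0 bit 2; 22 bits remain
Read 2: bits[2:5] width=3 -> value=1 (bin 001); offset now 5 = byte 0 bit 5; 19 bits remain
Read 3: bits[5:16] width=11 -> value=1136 (bin 10001110000); offset now 16 = byte 2 bit 0; 8 bits remain
Read 4: bits[16:17] width=1 -> value=1 (bin 1); offset now 17 = byte 2 bit 1; 7 bits remain
Read 5: bits[17:19] width=2 -> value=1 (bin 01); offset now 19 = byte 2 bit 3; 5 bits remain
Read 6: bits[19:24] width=5 -> value=9 (bin 01001); offset now 24 = byte 3 bit 0; 0 bits remain

Answer: 24 9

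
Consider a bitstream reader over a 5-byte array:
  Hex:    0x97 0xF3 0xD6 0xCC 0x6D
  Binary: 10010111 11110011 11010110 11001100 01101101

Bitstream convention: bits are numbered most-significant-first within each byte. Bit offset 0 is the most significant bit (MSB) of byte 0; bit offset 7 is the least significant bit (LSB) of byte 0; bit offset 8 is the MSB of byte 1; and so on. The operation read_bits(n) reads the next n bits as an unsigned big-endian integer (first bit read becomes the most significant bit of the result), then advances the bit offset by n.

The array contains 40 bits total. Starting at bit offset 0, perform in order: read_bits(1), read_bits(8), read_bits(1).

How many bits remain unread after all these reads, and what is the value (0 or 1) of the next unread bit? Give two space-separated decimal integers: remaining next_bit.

Read 1: bits[0:1] width=1 -> value=1 (bin 1); offset now 1 = byte 0 bit 1; 39 bits remain
Read 2: bits[1:9] width=8 -> value=47 (bin 00101111); offset now 9 = byte 1 bit 1; 31 bits remain
Read 3: bits[9:10] width=1 -> value=1 (bin 1); offset now 10 = byte 1 bit 2; 30 bits remain

Answer: 30 1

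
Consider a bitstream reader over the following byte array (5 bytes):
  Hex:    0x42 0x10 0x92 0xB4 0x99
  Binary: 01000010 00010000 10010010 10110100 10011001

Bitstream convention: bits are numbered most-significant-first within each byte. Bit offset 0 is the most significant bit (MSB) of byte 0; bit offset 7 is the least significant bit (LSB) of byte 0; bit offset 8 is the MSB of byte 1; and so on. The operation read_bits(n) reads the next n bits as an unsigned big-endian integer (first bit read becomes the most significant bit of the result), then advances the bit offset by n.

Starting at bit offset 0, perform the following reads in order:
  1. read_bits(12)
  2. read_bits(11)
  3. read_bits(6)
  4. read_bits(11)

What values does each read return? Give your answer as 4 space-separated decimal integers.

Read 1: bits[0:12] width=12 -> value=1057 (bin 010000100001); offset now 12 = byte 1 bit 4; 28 bits remain
Read 2: bits[12:23] width=11 -> value=73 (bin 00001001001); offset now 23 = byte 2 bit 7; 17 bits remain
Read 3: bits[23:29] width=6 -> value=22 (bin 010110); offset now 29 = byte 3 bit 5; 11 bits remain
Read 4: bits[29:40] width=11 -> value=1177 (bin 10010011001); offset now 40 = byte 5 bit 0; 0 bits remain

Answer: 1057 73 22 1177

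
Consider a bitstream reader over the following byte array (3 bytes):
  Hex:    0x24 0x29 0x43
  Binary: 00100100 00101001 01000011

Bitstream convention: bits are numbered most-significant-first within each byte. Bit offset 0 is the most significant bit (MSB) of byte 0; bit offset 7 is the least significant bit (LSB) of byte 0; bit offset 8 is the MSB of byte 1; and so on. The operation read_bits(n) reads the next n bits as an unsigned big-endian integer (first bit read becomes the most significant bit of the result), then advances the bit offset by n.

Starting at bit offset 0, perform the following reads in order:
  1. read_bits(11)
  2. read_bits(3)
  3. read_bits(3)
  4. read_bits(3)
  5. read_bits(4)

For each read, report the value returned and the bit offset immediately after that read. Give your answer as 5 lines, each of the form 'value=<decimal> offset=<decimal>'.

Answer: value=289 offset=11
value=2 offset=14
value=2 offset=17
value=4 offset=20
value=3 offset=24

Derivation:
Read 1: bits[0:11] width=11 -> value=289 (bin 00100100001); offset now 11 = byte 1 bit 3; 13 bits remain
Read 2: bits[11:14] width=3 -> value=2 (bin 010); offset now 14 = byte 1 bit 6; 10 bits remain
Read 3: bits[14:17] width=3 -> value=2 (bin 010); offset now 17 = byte 2 bit 1; 7 bits remain
Read 4: bits[17:20] width=3 -> value=4 (bin 100); offset now 20 = byte 2 bit 4; 4 bits remain
Read 5: bits[20:24] width=4 -> value=3 (bin 0011); offset now 24 = byte 3 bit 0; 0 bits remain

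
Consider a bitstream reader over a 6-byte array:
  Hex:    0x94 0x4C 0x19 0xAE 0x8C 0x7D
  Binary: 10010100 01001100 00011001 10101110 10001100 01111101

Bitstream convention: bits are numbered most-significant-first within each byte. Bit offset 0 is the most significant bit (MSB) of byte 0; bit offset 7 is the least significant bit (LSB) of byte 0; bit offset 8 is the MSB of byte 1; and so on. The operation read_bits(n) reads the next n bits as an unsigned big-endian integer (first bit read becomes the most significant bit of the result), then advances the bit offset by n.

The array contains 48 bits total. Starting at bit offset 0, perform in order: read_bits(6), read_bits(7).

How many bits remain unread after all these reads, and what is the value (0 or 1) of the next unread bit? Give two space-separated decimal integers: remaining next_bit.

Answer: 35 1

Derivation:
Read 1: bits[0:6] width=6 -> value=37 (bin 100101); offset now 6 = byte 0 bit 6; 42 bits remain
Read 2: bits[6:13] width=7 -> value=9 (bin 0001001); offset now 13 = byte 1 bit 5; 35 bits remain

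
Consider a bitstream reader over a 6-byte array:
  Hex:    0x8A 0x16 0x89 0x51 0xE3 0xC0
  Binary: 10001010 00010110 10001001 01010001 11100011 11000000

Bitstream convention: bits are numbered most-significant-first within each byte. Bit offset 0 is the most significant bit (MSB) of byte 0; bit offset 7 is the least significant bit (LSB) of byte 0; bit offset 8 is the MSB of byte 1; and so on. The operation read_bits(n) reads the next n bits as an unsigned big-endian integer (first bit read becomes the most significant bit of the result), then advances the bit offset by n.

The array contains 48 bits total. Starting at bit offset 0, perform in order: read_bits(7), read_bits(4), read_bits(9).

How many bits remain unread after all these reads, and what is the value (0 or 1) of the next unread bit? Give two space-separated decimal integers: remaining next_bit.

Read 1: bits[0:7] width=7 -> value=69 (bin 1000101); offset now 7 = byte 0 bit 7; 41 bits remain
Read 2: bits[7:11] width=4 -> value=0 (bin 0000); offset now 11 = byte 1 bit 3; 37 bits remain
Read 3: bits[11:20] width=9 -> value=360 (bin 101101000); offset now 20 = byte 2 bit 4; 28 bits remain

Answer: 28 1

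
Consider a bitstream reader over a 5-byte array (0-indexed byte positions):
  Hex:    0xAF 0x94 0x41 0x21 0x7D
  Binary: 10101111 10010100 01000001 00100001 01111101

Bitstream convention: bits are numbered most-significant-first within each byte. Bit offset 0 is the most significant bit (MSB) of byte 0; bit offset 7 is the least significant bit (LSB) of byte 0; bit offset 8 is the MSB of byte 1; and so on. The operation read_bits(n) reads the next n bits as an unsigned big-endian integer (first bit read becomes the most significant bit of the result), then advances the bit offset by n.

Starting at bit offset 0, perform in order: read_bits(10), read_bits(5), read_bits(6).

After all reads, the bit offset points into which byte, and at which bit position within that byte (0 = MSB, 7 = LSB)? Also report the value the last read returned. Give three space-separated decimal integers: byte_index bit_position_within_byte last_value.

Read 1: bits[0:10] width=10 -> value=702 (bin 1010111110); offset now 10 = byte 1 bit 2; 30 bits remain
Read 2: bits[10:15] width=5 -> value=10 (bin 01010); offset now 15 = byte 1 bit 7; 25 bits remain
Read 3: bits[15:21] width=6 -> value=8 (bin 001000); offset now 21 = byte 2 bit 5; 19 bits remain

Answer: 2 5 8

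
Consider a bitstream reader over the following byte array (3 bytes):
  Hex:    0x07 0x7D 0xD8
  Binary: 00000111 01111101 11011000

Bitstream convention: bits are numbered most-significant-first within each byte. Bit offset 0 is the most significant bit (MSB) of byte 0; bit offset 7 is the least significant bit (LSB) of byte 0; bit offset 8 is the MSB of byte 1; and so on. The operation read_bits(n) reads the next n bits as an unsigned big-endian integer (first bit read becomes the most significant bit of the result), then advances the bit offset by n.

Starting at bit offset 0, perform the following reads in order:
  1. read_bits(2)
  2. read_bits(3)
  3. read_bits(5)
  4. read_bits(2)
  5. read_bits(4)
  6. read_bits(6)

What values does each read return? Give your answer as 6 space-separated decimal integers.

Answer: 0 0 29 3 13 54

Derivation:
Read 1: bits[0:2] width=2 -> value=0 (bin 00); offset now 2 = byte 0 bit 2; 22 bits remain
Read 2: bits[2:5] width=3 -> value=0 (bin 000); offset now 5 = byte 0 bit 5; 19 bits remain
Read 3: bits[5:10] width=5 -> value=29 (bin 11101); offset now 10 = byte 1 bit 2; 14 bits remain
Read 4: bits[10:12] width=2 -> value=3 (bin 11); offset now 12 = byte 1 bit 4; 12 bits remain
Read 5: bits[12:16] width=4 -> value=13 (bin 1101); offset now 16 = byte 2 bit 0; 8 bits remain
Read 6: bits[16:22] width=6 -> value=54 (bin 110110); offset now 22 = byte 2 bit 6; 2 bits remain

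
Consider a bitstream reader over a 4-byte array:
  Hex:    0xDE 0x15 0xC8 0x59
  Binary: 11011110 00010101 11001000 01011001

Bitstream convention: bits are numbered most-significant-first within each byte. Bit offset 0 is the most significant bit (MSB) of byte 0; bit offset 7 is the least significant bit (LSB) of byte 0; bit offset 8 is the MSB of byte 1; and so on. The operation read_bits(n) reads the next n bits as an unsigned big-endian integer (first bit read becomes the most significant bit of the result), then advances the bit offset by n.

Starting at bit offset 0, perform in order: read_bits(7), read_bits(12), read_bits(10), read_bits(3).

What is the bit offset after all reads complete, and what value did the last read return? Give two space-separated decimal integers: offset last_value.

Read 1: bits[0:7] width=7 -> value=111 (bin 1101111); offset now 7 = byte 0 bit 7; 25 bits remain
Read 2: bits[7:19] width=12 -> value=174 (bin 000010101110); offset now 19 = byte 2 bit 3; 13 bits remain
Read 3: bits[19:29] width=10 -> value=267 (bin 0100001011); offset now 29 = byte 3 bit 5; 3 bits remain
Read 4: bits[29:32] width=3 -> value=1 (bin 001); offset now 32 = byte 4 bit 0; 0 bits remain

Answer: 32 1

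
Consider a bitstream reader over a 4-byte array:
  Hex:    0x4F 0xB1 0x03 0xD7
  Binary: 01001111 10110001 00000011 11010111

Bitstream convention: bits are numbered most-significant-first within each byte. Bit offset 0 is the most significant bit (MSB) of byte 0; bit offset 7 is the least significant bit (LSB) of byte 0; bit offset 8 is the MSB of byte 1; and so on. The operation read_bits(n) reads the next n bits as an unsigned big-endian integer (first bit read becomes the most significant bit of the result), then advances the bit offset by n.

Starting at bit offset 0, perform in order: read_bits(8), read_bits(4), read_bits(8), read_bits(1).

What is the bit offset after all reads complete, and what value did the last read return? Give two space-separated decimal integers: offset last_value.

Read 1: bits[0:8] width=8 -> value=79 (bin 01001111); offset now 8 = byte 1 bit 0; 24 bits remain
Read 2: bits[8:12] width=4 -> value=11 (bin 1011); offset now 12 = byte 1 bit 4; 20 bits remain
Read 3: bits[12:20] width=8 -> value=16 (bin 00010000); offset now 20 = byte 2 bit 4; 12 bits remain
Read 4: bits[20:21] width=1 -> value=0 (bin 0); offset now 21 = byte 2 bit 5; 11 bits remain

Answer: 21 0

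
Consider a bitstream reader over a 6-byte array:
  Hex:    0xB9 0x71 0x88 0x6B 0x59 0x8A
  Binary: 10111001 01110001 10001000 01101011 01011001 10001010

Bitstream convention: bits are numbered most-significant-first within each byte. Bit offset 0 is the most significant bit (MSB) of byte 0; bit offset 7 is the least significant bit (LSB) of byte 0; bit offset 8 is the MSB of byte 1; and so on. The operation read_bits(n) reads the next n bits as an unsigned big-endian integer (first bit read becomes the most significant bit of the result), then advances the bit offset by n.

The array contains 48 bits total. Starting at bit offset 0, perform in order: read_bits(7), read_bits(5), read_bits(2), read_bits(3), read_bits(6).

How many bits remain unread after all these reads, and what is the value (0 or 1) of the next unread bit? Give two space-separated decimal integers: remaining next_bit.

Read 1: bits[0:7] width=7 -> value=92 (bin 1011100); offset now 7 = byte 0 bit 7; 41 bits remain
Read 2: bits[7:12] width=5 -> value=23 (bin 10111); offset now 12 = byte 1 bit 4; 36 bits remain
Read 3: bits[12:14] width=2 -> value=0 (bin 00); offset now 14 = byte 1 bit 6; 34 bits remain
Read 4: bits[14:17] width=3 -> value=3 (bin 011); offset now 17 = byte 2 bit 1; 31 bits remain
Read 5: bits[17:23] width=6 -> value=4 (bin 000100); offset now 23 = byte 2 bit 7; 25 bits remain

Answer: 25 0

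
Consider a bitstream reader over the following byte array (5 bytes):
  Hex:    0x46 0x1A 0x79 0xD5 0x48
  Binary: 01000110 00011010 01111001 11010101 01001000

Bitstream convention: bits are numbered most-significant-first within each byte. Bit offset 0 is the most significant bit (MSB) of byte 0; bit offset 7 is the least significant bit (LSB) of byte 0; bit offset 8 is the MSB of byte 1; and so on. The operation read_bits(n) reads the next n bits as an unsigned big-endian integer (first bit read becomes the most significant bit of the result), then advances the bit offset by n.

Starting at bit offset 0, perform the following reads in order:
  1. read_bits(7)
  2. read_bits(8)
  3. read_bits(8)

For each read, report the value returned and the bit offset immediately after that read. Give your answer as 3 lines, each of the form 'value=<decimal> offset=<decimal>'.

Read 1: bits[0:7] width=7 -> value=35 (bin 0100011); offset now 7 = byte 0 bit 7; 33 bits remain
Read 2: bits[7:15] width=8 -> value=13 (bin 00001101); offset now 15 = byte 1 bit 7; 25 bits remain
Read 3: bits[15:23] width=8 -> value=60 (bin 00111100); offset now 23 = byte 2 bit 7; 17 bits remain

Answer: value=35 offset=7
value=13 offset=15
value=60 offset=23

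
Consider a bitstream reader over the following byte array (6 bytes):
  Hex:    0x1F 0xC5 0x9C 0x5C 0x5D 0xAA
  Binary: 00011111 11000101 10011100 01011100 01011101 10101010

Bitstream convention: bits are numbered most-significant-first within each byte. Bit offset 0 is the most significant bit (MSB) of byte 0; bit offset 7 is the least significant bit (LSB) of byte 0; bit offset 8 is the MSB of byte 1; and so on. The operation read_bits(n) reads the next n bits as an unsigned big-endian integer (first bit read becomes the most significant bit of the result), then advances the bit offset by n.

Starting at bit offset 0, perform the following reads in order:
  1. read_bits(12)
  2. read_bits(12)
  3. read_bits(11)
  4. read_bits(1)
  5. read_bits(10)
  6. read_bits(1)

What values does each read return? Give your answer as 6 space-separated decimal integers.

Answer: 508 1436 738 1 874 1

Derivation:
Read 1: bits[0:12] width=12 -> value=508 (bin 000111111100); offset now 12 = byte 1 bit 4; 36 bits remain
Read 2: bits[12:24] width=12 -> value=1436 (bin 010110011100); offset now 24 = byte 3 bit 0; 24 bits remain
Read 3: bits[24:35] width=11 -> value=738 (bin 01011100010); offset now 35 = byte 4 bit 3; 13 bits remain
Read 4: bits[35:36] width=1 -> value=1 (bin 1); offset now 36 = byte 4 bit 4; 12 bits remain
Read 5: bits[36:46] width=10 -> value=874 (bin 1101101010); offset now 46 = byte 5 bit 6; 2 bits remain
Read 6: bits[46:47] width=1 -> value=1 (bin 1); offset now 47 = byte 5 bit 7; 1 bits remain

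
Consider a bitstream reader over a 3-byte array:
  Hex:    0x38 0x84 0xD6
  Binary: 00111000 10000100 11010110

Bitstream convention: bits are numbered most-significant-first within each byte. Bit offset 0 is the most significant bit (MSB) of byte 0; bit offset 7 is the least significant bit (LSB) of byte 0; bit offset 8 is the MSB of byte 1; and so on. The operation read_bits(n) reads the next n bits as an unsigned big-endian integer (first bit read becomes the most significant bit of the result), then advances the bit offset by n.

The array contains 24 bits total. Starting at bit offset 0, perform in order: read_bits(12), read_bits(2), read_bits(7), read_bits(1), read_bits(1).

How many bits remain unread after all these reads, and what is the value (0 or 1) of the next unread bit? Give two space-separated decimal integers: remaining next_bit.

Read 1: bits[0:12] width=12 -> value=904 (bin 001110001000); offset now 12 = byte 1 bit 4; 12 bits remain
Read 2: bits[12:14] width=2 -> value=1 (bin 01); offset now 14 = byte 1 bit 6; 10 bits remain
Read 3: bits[14:21] width=7 -> value=26 (bin 0011010); offset now 21 = byte 2 bit 5; 3 bits remain
Read 4: bits[21:22] width=1 -> value=1 (bin 1); offset now 22 = byte 2 bit 6; 2 bits remain
Read 5: bits[22:23] width=1 -> value=1 (bin 1); offset now 23 = byte 2 bit 7; 1 bits remain

Answer: 1 0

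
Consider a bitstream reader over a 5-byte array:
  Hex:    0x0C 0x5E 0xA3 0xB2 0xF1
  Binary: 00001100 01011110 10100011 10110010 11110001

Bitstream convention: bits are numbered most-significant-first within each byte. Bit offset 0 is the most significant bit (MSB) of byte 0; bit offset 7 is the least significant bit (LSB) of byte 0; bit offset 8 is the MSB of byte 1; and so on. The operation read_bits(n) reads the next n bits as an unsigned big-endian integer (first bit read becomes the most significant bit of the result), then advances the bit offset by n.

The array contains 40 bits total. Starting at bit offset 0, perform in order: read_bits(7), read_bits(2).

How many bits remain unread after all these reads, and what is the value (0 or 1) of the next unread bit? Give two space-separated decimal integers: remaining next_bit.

Read 1: bits[0:7] width=7 -> value=6 (bin 0000110); offset now 7 = byte 0 bit 7; 33 bits remain
Read 2: bits[7:9] width=2 -> value=0 (bin 00); offset now 9 = byte 1 bit 1; 31 bits remain

Answer: 31 1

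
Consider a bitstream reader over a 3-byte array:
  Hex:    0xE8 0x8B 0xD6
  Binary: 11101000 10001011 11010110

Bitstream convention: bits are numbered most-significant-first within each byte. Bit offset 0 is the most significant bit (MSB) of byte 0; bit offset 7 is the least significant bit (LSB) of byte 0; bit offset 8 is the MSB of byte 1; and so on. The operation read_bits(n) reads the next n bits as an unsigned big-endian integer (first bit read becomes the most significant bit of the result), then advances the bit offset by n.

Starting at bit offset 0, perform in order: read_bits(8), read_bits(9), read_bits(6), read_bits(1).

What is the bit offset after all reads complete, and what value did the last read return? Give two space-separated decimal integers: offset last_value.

Answer: 24 0

Derivation:
Read 1: bits[0:8] width=8 -> value=232 (bin 11101000); offset now 8 = byte 1 bit 0; 16 bits remain
Read 2: bits[8:17] width=9 -> value=279 (bin 100010111); offset now 17 = byte 2 bit 1; 7 bits remain
Read 3: bits[17:23] width=6 -> value=43 (bin 101011); offset now 23 = byte 2 bit 7; 1 bits remain
Read 4: bits[23:24] width=1 -> value=0 (bin 0); offset now 24 = byte 3 bit 0; 0 bits remain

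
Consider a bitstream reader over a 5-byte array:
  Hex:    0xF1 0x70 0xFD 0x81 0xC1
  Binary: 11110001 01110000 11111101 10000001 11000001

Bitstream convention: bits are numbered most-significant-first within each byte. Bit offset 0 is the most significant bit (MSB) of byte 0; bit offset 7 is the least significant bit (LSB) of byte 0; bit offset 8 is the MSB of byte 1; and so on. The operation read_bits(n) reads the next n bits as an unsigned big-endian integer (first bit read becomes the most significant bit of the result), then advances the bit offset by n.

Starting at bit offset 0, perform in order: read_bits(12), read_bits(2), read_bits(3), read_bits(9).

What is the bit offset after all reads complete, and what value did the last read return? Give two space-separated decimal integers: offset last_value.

Answer: 26 502

Derivation:
Read 1: bits[0:12] width=12 -> value=3863 (bin 111100010111); offset now 12 = byte 1 bit 4; 28 bits remain
Read 2: bits[12:14] width=2 -> value=0 (bin 00); offset now 14 = byte 1 bit 6; 26 bits remain
Read 3: bits[14:17] width=3 -> value=1 (bin 001); offset now 17 = byte 2 bit 1; 23 bits remain
Read 4: bits[17:26] width=9 -> value=502 (bin 111110110); offset now 26 = byte 3 bit 2; 14 bits remain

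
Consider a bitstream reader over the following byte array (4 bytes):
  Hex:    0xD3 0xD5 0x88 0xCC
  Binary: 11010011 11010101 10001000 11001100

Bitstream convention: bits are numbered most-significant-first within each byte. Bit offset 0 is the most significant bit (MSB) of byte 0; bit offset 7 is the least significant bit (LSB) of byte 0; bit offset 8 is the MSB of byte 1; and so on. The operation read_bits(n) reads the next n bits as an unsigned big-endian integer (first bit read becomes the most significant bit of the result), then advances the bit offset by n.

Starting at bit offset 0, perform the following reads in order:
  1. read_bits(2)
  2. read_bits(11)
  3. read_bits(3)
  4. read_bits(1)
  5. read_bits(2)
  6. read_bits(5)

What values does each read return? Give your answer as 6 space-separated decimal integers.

Read 1: bits[0:2] width=2 -> value=3 (bin 11); offset now 2 = byte 0 bit 2; 30 bits remain
Read 2: bits[2:13] width=11 -> value=634 (bin 01001111010); offset now 13 = byte 1 bit 5; 19 bits remain
Read 3: bits[13:16] width=3 -> value=5 (bin 101); offset now 16 = byte 2 bit 0; 16 bits remain
Read 4: bits[16:17] width=1 -> value=1 (bin 1); offset now 17 = byte 2 bit 1; 15 bits remain
Read 5: bits[17:19] width=2 -> value=0 (bin 00); offset now 19 = byte 2 bit 3; 13 bits remain
Read 6: bits[19:24] width=5 -> value=8 (bin 01000); offset now 24 = byte 3 bit 0; 8 bits remain

Answer: 3 634 5 1 0 8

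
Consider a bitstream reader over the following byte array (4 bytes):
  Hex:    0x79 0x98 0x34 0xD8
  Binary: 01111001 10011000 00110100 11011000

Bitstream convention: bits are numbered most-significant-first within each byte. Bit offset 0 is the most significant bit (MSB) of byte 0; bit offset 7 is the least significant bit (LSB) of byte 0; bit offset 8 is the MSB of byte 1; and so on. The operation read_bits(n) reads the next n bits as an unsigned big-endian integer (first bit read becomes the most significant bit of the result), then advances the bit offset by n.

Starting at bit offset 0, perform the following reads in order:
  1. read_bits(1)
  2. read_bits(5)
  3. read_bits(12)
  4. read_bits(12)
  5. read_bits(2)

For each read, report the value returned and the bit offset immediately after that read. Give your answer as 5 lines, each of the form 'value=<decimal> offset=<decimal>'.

Answer: value=0 offset=1
value=30 offset=6
value=1632 offset=18
value=3382 offset=30
value=0 offset=32

Derivation:
Read 1: bits[0:1] width=1 -> value=0 (bin 0); offset now 1 = byte 0 bit 1; 31 bits remain
Read 2: bits[1:6] width=5 -> value=30 (bin 11110); offset now 6 = byte 0 bit 6; 26 bits remain
Read 3: bits[6:18] width=12 -> value=1632 (bin 011001100000); offset now 18 = byte 2 bit 2; 14 bits remain
Read 4: bits[18:30] width=12 -> value=3382 (bin 110100110110); offset now 30 = byte 3 bit 6; 2 bits remain
Read 5: bits[30:32] width=2 -> value=0 (bin 00); offset now 32 = byte 4 bit 0; 0 bits remain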